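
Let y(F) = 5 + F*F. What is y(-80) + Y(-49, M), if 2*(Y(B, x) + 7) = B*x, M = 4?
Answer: 6300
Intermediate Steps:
Y(B, x) = -7 + B*x/2 (Y(B, x) = -7 + (B*x)/2 = -7 + B*x/2)
y(F) = 5 + F²
y(-80) + Y(-49, M) = (5 + (-80)²) + (-7 + (½)*(-49)*4) = (5 + 6400) + (-7 - 98) = 6405 - 105 = 6300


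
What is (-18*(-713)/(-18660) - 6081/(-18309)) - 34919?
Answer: -662780893617/18980330 ≈ -34919.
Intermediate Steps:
(-18*(-713)/(-18660) - 6081/(-18309)) - 34919 = (12834*(-1/18660) - 6081*(-1/18309)) - 34919 = (-2139/3110 + 2027/6103) - 34919 = -6750347/18980330 - 34919 = -662780893617/18980330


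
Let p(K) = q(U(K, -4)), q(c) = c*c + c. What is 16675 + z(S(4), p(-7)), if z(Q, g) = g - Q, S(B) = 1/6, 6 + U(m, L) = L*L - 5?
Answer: 100229/6 ≈ 16705.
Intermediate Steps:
U(m, L) = -11 + L² (U(m, L) = -6 + (L*L - 5) = -6 + (L² - 5) = -6 + (-5 + L²) = -11 + L²)
q(c) = c + c² (q(c) = c² + c = c + c²)
p(K) = 30 (p(K) = (-11 + (-4)²)*(1 + (-11 + (-4)²)) = (-11 + 16)*(1 + (-11 + 16)) = 5*(1 + 5) = 5*6 = 30)
S(B) = ⅙
16675 + z(S(4), p(-7)) = 16675 + (30 - 1*⅙) = 16675 + (30 - ⅙) = 16675 + 179/6 = 100229/6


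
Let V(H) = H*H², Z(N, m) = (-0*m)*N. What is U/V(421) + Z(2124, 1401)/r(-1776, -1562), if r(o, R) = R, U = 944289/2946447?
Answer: 104921/24428815617563 ≈ 4.2950e-9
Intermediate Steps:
U = 104921/327383 (U = 944289*(1/2946447) = 104921/327383 ≈ 0.32048)
Z(N, m) = 0 (Z(N, m) = (-11*0)*N = 0*N = 0)
V(H) = H³
U/V(421) + Z(2124, 1401)/r(-1776, -1562) = 104921/(327383*(421³)) + 0/(-1562) = (104921/327383)/74618461 + 0*(-1/1562) = (104921/327383)*(1/74618461) + 0 = 104921/24428815617563 + 0 = 104921/24428815617563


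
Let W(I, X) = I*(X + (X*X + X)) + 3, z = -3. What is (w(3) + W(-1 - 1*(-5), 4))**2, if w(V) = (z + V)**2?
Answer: 9801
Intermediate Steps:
w(V) = (-3 + V)**2
W(I, X) = 3 + I*(X**2 + 2*X) (W(I, X) = I*(X + (X**2 + X)) + 3 = I*(X + (X + X**2)) + 3 = I*(X**2 + 2*X) + 3 = 3 + I*(X**2 + 2*X))
(w(3) + W(-1 - 1*(-5), 4))**2 = ((-3 + 3)**2 + (3 + (-1 - 1*(-5))*4**2 + 2*(-1 - 1*(-5))*4))**2 = (0**2 + (3 + (-1 + 5)*16 + 2*(-1 + 5)*4))**2 = (0 + (3 + 4*16 + 2*4*4))**2 = (0 + (3 + 64 + 32))**2 = (0 + 99)**2 = 99**2 = 9801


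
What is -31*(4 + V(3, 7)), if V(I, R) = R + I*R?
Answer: -992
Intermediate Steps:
-31*(4 + V(3, 7)) = -31*(4 + 7*(1 + 3)) = -31*(4 + 7*4) = -31*(4 + 28) = -31*32 = -992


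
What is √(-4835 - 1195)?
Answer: 3*I*√670 ≈ 77.653*I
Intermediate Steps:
√(-4835 - 1195) = √(-6030) = 3*I*√670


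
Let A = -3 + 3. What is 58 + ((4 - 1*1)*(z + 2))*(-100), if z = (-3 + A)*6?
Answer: 4858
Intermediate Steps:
A = 0
z = -18 (z = (-3 + 0)*6 = -3*6 = -18)
58 + ((4 - 1*1)*(z + 2))*(-100) = 58 + ((4 - 1*1)*(-18 + 2))*(-100) = 58 + ((4 - 1)*(-16))*(-100) = 58 + (3*(-16))*(-100) = 58 - 48*(-100) = 58 + 4800 = 4858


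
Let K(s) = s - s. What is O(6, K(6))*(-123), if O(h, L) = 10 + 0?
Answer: -1230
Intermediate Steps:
K(s) = 0
O(h, L) = 10
O(6, K(6))*(-123) = 10*(-123) = -1230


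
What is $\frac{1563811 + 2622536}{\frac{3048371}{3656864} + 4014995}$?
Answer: $\frac{5102967211936}{4894097908017} \approx 1.0427$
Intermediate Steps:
$\frac{1563811 + 2622536}{\frac{3048371}{3656864} + 4014995} = \frac{4186347}{3048371 \cdot \frac{1}{3656864} + 4014995} = \frac{4186347}{\frac{3048371}{3656864} + 4014995} = \frac{4186347}{\frac{14682293724051}{3656864}} = 4186347 \cdot \frac{3656864}{14682293724051} = \frac{5102967211936}{4894097908017}$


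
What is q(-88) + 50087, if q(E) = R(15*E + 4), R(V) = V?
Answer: 48771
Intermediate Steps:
q(E) = 4 + 15*E (q(E) = 15*E + 4 = 4 + 15*E)
q(-88) + 50087 = (4 + 15*(-88)) + 50087 = (4 - 1320) + 50087 = -1316 + 50087 = 48771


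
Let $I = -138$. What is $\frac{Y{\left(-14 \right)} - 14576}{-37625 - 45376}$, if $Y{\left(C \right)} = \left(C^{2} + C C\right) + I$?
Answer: $\frac{4774}{27667} \approx 0.17255$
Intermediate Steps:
$Y{\left(C \right)} = -138 + 2 C^{2}$ ($Y{\left(C \right)} = \left(C^{2} + C C\right) - 138 = \left(C^{2} + C^{2}\right) - 138 = 2 C^{2} - 138 = -138 + 2 C^{2}$)
$\frac{Y{\left(-14 \right)} - 14576}{-37625 - 45376} = \frac{\left(-138 + 2 \left(-14\right)^{2}\right) - 14576}{-37625 - 45376} = \frac{\left(-138 + 2 \cdot 196\right) - 14576}{-83001} = \left(\left(-138 + 392\right) - 14576\right) \left(- \frac{1}{83001}\right) = \left(254 - 14576\right) \left(- \frac{1}{83001}\right) = \left(-14322\right) \left(- \frac{1}{83001}\right) = \frac{4774}{27667}$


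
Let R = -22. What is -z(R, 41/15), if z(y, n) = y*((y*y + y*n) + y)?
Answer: 132616/15 ≈ 8841.1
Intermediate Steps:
z(y, n) = y*(y + y**2 + n*y) (z(y, n) = y*((y**2 + n*y) + y) = y*(y + y**2 + n*y))
-z(R, 41/15) = -(-22)**2*(1 + 41/15 - 22) = -484*(1 + 41*(1/15) - 22) = -484*(1 + 41/15 - 22) = -484*(-274)/15 = -1*(-132616/15) = 132616/15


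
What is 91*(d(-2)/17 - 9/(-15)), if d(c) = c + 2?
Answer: 273/5 ≈ 54.600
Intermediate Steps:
d(c) = 2 + c
91*(d(-2)/17 - 9/(-15)) = 91*((2 - 2)/17 - 9/(-15)) = 91*(0*(1/17) - 9*(-1/15)) = 91*(0 + 3/5) = 91*(3/5) = 273/5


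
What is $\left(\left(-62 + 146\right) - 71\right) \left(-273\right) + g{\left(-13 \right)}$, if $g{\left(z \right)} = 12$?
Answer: $-3537$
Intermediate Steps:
$\left(\left(-62 + 146\right) - 71\right) \left(-273\right) + g{\left(-13 \right)} = \left(\left(-62 + 146\right) - 71\right) \left(-273\right) + 12 = \left(84 - 71\right) \left(-273\right) + 12 = 13 \left(-273\right) + 12 = -3549 + 12 = -3537$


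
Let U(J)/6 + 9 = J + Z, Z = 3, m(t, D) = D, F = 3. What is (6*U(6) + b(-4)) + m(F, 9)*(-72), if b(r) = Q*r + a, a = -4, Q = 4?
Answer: -668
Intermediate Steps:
U(J) = -36 + 6*J (U(J) = -54 + 6*(J + 3) = -54 + 6*(3 + J) = -54 + (18 + 6*J) = -36 + 6*J)
b(r) = -4 + 4*r (b(r) = 4*r - 4 = -4 + 4*r)
(6*U(6) + b(-4)) + m(F, 9)*(-72) = (6*(-36 + 6*6) + (-4 + 4*(-4))) + 9*(-72) = (6*(-36 + 36) + (-4 - 16)) - 648 = (6*0 - 20) - 648 = (0 - 20) - 648 = -20 - 648 = -668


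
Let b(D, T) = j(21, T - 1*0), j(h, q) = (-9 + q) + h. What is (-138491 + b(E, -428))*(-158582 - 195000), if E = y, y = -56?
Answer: 49115014874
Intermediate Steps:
E = -56
j(h, q) = -9 + h + q
b(D, T) = 12 + T (b(D, T) = -9 + 21 + (T - 1*0) = -9 + 21 + (T + 0) = -9 + 21 + T = 12 + T)
(-138491 + b(E, -428))*(-158582 - 195000) = (-138491 + (12 - 428))*(-158582 - 195000) = (-138491 - 416)*(-353582) = -138907*(-353582) = 49115014874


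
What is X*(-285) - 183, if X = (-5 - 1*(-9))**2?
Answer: -4743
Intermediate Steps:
X = 16 (X = (-5 + 9)**2 = 4**2 = 16)
X*(-285) - 183 = 16*(-285) - 183 = -4560 - 183 = -4743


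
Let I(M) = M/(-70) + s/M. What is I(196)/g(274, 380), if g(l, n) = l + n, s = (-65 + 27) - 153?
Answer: -1233/213640 ≈ -0.0057714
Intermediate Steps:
s = -191 (s = -38 - 153 = -191)
I(M) = -191/M - M/70 (I(M) = M/(-70) - 191/M = M*(-1/70) - 191/M = -M/70 - 191/M = -191/M - M/70)
I(196)/g(274, 380) = (-191/196 - 1/70*196)/(274 + 380) = (-191*1/196 - 14/5)/654 = (-191/196 - 14/5)*(1/654) = -3699/980*1/654 = -1233/213640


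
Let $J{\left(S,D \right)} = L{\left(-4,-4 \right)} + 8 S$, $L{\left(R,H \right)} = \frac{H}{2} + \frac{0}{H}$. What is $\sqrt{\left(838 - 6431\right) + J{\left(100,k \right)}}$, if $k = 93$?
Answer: $i \sqrt{4795} \approx 69.246 i$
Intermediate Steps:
$L{\left(R,H \right)} = \frac{H}{2}$ ($L{\left(R,H \right)} = H \frac{1}{2} + 0 = \frac{H}{2} + 0 = \frac{H}{2}$)
$J{\left(S,D \right)} = -2 + 8 S$ ($J{\left(S,D \right)} = \frac{1}{2} \left(-4\right) + 8 S = -2 + 8 S$)
$\sqrt{\left(838 - 6431\right) + J{\left(100,k \right)}} = \sqrt{\left(838 - 6431\right) + \left(-2 + 8 \cdot 100\right)} = \sqrt{\left(838 - 6431\right) + \left(-2 + 800\right)} = \sqrt{-5593 + 798} = \sqrt{-4795} = i \sqrt{4795}$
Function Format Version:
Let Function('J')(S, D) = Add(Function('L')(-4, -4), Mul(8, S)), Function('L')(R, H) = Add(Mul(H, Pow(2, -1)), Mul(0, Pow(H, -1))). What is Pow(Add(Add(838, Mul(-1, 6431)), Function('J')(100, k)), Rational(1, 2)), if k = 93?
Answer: Mul(I, Pow(4795, Rational(1, 2))) ≈ Mul(69.246, I)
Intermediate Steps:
Function('L')(R, H) = Mul(Rational(1, 2), H) (Function('L')(R, H) = Add(Mul(H, Rational(1, 2)), 0) = Add(Mul(Rational(1, 2), H), 0) = Mul(Rational(1, 2), H))
Function('J')(S, D) = Add(-2, Mul(8, S)) (Function('J')(S, D) = Add(Mul(Rational(1, 2), -4), Mul(8, S)) = Add(-2, Mul(8, S)))
Pow(Add(Add(838, Mul(-1, 6431)), Function('J')(100, k)), Rational(1, 2)) = Pow(Add(Add(838, Mul(-1, 6431)), Add(-2, Mul(8, 100))), Rational(1, 2)) = Pow(Add(Add(838, -6431), Add(-2, 800)), Rational(1, 2)) = Pow(Add(-5593, 798), Rational(1, 2)) = Pow(-4795, Rational(1, 2)) = Mul(I, Pow(4795, Rational(1, 2)))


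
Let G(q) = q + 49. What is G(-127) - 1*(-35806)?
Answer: 35728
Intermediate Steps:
G(q) = 49 + q
G(-127) - 1*(-35806) = (49 - 127) - 1*(-35806) = -78 + 35806 = 35728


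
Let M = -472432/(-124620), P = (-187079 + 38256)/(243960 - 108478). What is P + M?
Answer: 11364927491/4220941710 ≈ 2.6925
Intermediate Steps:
P = -148823/135482 ≈ -1.0985
M = 118108/31155 (M = -472432*(-1/124620) = 118108/31155 ≈ 3.7910)
P + M = -148823/135482 + 118108/31155 = 11364927491/4220941710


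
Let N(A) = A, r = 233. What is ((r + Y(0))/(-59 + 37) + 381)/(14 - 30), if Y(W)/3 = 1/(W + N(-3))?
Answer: -4075/176 ≈ -23.153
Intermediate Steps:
Y(W) = 3/(-3 + W) (Y(W) = 3/(W - 3) = 3/(-3 + W))
((r + Y(0))/(-59 + 37) + 381)/(14 - 30) = ((233 + 3/(-3 + 0))/(-59 + 37) + 381)/(14 - 30) = ((233 + 3/(-3))/(-22) + 381)/(-16) = ((233 + 3*(-⅓))*(-1/22) + 381)*(-1/16) = ((233 - 1)*(-1/22) + 381)*(-1/16) = (232*(-1/22) + 381)*(-1/16) = (-116/11 + 381)*(-1/16) = (4075/11)*(-1/16) = -4075/176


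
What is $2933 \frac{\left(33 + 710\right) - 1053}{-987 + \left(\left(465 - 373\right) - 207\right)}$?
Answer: $\frac{454615}{551} \approx 825.07$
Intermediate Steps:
$2933 \frac{\left(33 + 710\right) - 1053}{-987 + \left(\left(465 - 373\right) - 207\right)} = 2933 \frac{743 - 1053}{-987 + \left(92 - 207\right)} = 2933 \left(- \frac{310}{-987 - 115}\right) = 2933 \left(- \frac{310}{-1102}\right) = 2933 \left(\left(-310\right) \left(- \frac{1}{1102}\right)\right) = 2933 \cdot \frac{155}{551} = \frac{454615}{551}$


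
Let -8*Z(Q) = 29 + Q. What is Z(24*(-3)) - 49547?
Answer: -396333/8 ≈ -49542.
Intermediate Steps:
Z(Q) = -29/8 - Q/8 (Z(Q) = -(29 + Q)/8 = -29/8 - Q/8)
Z(24*(-3)) - 49547 = (-29/8 - 3*(-3)) - 49547 = (-29/8 - ⅛*(-72)) - 49547 = (-29/8 + 9) - 49547 = 43/8 - 49547 = -396333/8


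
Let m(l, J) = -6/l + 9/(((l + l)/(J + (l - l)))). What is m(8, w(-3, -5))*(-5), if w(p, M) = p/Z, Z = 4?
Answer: 375/64 ≈ 5.8594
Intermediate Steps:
w(p, M) = p/4
m(l, J) = -6/l + 9*J/(2*l) (m(l, J) = -6/l + 9/(((2*l)/(J + 0))) = -6/l + 9/(((2*l)/J)) = -6/l + 9/((2*l/J)) = -6/l + 9*(J/(2*l)) = -6/l + 9*J/(2*l))
m(8, w(-3, -5))*(-5) = ((3/2)*(-4 + 3*((¼)*(-3)))/8)*(-5) = ((3/2)*(⅛)*(-4 + 3*(-¾)))*(-5) = ((3/2)*(⅛)*(-4 - 9/4))*(-5) = ((3/2)*(⅛)*(-25/4))*(-5) = -75/64*(-5) = 375/64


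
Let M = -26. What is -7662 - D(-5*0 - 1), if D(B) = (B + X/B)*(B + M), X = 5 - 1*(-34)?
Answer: -8742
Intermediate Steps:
X = 39 (X = 5 + 34 = 39)
D(B) = (-26 + B)*(B + 39/B) (D(B) = (B + 39/B)*(B - 26) = (B + 39/B)*(-26 + B) = (-26 + B)*(B + 39/B))
-7662 - D(-5*0 - 1) = -7662 - (39 + (-5*0 - 1)² - 1014/(-5*0 - 1) - 26*(-5*0 - 1)) = -7662 - (39 + (0 - 1)² - 1014/(0 - 1) - 26*(0 - 1)) = -7662 - (39 + (-1)² - 1014/(-1) - 26*(-1)) = -7662 - (39 + 1 - 1014*(-1) + 26) = -7662 - (39 + 1 + 1014 + 26) = -7662 - 1*1080 = -7662 - 1080 = -8742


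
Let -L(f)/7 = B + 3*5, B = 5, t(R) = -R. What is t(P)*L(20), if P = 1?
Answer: 140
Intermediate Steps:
L(f) = -140 (L(f) = -7*(5 + 3*5) = -7*(5 + 15) = -7*20 = -140)
t(P)*L(20) = -1*1*(-140) = -1*(-140) = 140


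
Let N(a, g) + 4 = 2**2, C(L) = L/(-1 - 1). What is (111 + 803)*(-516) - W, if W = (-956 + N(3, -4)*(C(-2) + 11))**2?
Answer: -1385560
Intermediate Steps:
C(L) = -L/2 (C(L) = L/(-2) = L*(-1/2) = -L/2)
N(a, g) = 0 (N(a, g) = -4 + 2**2 = -4 + 4 = 0)
W = 913936 (W = (-956 + 0*(-1/2*(-2) + 11))**2 = (-956 + 0*(1 + 11))**2 = (-956 + 0*12)**2 = (-956 + 0)**2 = (-956)**2 = 913936)
(111 + 803)*(-516) - W = (111 + 803)*(-516) - 1*913936 = 914*(-516) - 913936 = -471624 - 913936 = -1385560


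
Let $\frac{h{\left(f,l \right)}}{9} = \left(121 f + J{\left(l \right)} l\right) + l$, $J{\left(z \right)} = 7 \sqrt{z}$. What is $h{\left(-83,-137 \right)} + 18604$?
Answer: $-73016 - 8631 i \sqrt{137} \approx -73016.0 - 1.0102 \cdot 10^{5} i$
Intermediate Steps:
$h{\left(f,l \right)} = 9 l + 63 l^{\frac{3}{2}} + 1089 f$ ($h{\left(f,l \right)} = 9 \left(\left(121 f + 7 \sqrt{l} l\right) + l\right) = 9 \left(\left(121 f + 7 l^{\frac{3}{2}}\right) + l\right) = 9 \left(\left(7 l^{\frac{3}{2}} + 121 f\right) + l\right) = 9 \left(l + 7 l^{\frac{3}{2}} + 121 f\right) = 9 l + 63 l^{\frac{3}{2}} + 1089 f$)
$h{\left(-83,-137 \right)} + 18604 = \left(9 \left(-137\right) + 63 \left(-137\right)^{\frac{3}{2}} + 1089 \left(-83\right)\right) + 18604 = \left(-1233 + 63 \left(- 137 i \sqrt{137}\right) - 90387\right) + 18604 = \left(-1233 - 8631 i \sqrt{137} - 90387\right) + 18604 = \left(-91620 - 8631 i \sqrt{137}\right) + 18604 = -73016 - 8631 i \sqrt{137}$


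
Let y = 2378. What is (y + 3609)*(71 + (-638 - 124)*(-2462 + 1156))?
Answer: 5958519841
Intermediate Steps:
(y + 3609)*(71 + (-638 - 124)*(-2462 + 1156)) = (2378 + 3609)*(71 + (-638 - 124)*(-2462 + 1156)) = 5987*(71 - 762*(-1306)) = 5987*(71 + 995172) = 5987*995243 = 5958519841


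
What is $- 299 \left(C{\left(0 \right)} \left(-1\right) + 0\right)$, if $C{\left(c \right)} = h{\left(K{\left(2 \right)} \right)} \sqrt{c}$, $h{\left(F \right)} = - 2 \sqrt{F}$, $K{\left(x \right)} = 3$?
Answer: $0$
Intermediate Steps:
$C{\left(c \right)} = - 2 \sqrt{3} \sqrt{c}$
$- 299 \left(C{\left(0 \right)} \left(-1\right) + 0\right) = - 299 \left(- 2 \sqrt{3} \sqrt{0} \left(-1\right) + 0\right) = - 299 \left(\left(-2\right) \sqrt{3} \cdot 0 \left(-1\right) + 0\right) = - 299 \left(0 \left(-1\right) + 0\right) = - 299 \left(0 + 0\right) = \left(-299\right) 0 = 0$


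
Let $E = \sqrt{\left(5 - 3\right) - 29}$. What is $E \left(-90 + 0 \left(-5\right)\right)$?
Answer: $- 270 i \sqrt{3} \approx - 467.65 i$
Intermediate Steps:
$E = 3 i \sqrt{3}$ ($E = \sqrt{\left(5 - 3\right) - 29} = \sqrt{2 - 29} = \sqrt{-27} = 3 i \sqrt{3} \approx 5.1962 i$)
$E \left(-90 + 0 \left(-5\right)\right) = 3 i \sqrt{3} \left(-90 + 0 \left(-5\right)\right) = 3 i \sqrt{3} \left(-90 + 0\right) = 3 i \sqrt{3} \left(-90\right) = - 270 i \sqrt{3}$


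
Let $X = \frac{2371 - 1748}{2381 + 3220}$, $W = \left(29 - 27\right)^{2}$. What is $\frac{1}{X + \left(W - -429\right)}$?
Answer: $\frac{5601}{2425856} \approx 0.0023089$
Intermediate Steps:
$W = 4$ ($W = 2^{2} = 4$)
$X = \frac{623}{5601} \approx 0.11123$
$\frac{1}{X + \left(W - -429\right)} = \frac{1}{\frac{623}{5601} + \left(4 - -429\right)} = \frac{1}{\frac{623}{5601} + \left(4 + 429\right)} = \frac{1}{\frac{623}{5601} + 433} = \frac{1}{\frac{2425856}{5601}} = \frac{5601}{2425856}$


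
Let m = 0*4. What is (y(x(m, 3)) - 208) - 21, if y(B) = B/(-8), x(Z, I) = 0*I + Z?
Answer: -229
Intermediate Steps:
m = 0
x(Z, I) = Z (x(Z, I) = 0 + Z = Z)
y(B) = -B/8 (y(B) = B*(-1/8) = -B/8)
(y(x(m, 3)) - 208) - 21 = (-1/8*0 - 208) - 21 = (0 - 208) - 21 = -208 - 21 = -229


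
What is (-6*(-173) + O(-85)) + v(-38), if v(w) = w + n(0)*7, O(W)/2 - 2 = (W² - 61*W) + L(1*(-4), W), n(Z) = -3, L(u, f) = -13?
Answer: 25777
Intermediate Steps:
O(W) = -22 - 122*W + 2*W² (O(W) = 4 + 2*((W² - 61*W) - 13) = 4 + 2*(-13 + W² - 61*W) = 4 + (-26 - 122*W + 2*W²) = -22 - 122*W + 2*W²)
v(w) = -21 + w (v(w) = w - 3*7 = w - 21 = -21 + w)
(-6*(-173) + O(-85)) + v(-38) = (-6*(-173) + (-22 - 122*(-85) + 2*(-85)²)) + (-21 - 38) = (1038 + (-22 + 10370 + 2*7225)) - 59 = (1038 + (-22 + 10370 + 14450)) - 59 = (1038 + 24798) - 59 = 25836 - 59 = 25777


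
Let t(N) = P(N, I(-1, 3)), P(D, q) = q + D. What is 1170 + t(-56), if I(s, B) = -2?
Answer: 1112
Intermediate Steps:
P(D, q) = D + q
t(N) = -2 + N (t(N) = N - 2 = -2 + N)
1170 + t(-56) = 1170 + (-2 - 56) = 1170 - 58 = 1112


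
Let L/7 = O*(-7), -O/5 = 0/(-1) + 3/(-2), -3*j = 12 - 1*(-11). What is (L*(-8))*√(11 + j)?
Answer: 980*√30 ≈ 5367.7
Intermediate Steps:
j = -23/3 (j = -(12 - 1*(-11))/3 = -(12 + 11)/3 = -⅓*23 = -23/3 ≈ -7.6667)
O = 15/2 (O = -5*(0/(-1) + 3/(-2)) = -5*(0*(-1) + 3*(-½)) = -5*(0 - 3/2) = -5*(-3/2) = 15/2 ≈ 7.5000)
L = -735/2 (L = 7*((15/2)*(-7)) = 7*(-105/2) = -735/2 ≈ -367.50)
(L*(-8))*√(11 + j) = (-735/2*(-8))*√(11 - 23/3) = 2940*√(10/3) = 2940*(√30/3) = 980*√30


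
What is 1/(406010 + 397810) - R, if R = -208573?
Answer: 167655148861/803820 ≈ 2.0857e+5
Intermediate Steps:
1/(406010 + 397810) - R = 1/(406010 + 397810) - 1*(-208573) = 1/803820 + 208573 = 167655148861/803820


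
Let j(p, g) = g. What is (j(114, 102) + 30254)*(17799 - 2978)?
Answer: 449906276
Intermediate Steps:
(j(114, 102) + 30254)*(17799 - 2978) = (102 + 30254)*(17799 - 2978) = 30356*14821 = 449906276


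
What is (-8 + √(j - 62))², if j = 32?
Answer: (8 - I*√30)² ≈ 34.0 - 87.636*I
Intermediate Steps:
(-8 + √(j - 62))² = (-8 + √(32 - 62))² = (-8 + √(-30))² = (-8 + I*√30)²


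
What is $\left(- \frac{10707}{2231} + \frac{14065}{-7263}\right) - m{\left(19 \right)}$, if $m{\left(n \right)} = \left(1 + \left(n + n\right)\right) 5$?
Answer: $- \frac{3268875791}{16203753} \approx -201.74$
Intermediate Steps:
$m{\left(n \right)} = 5 + 10 n$ ($m{\left(n \right)} = \left(1 + 2 n\right) 5 = 5 + 10 n$)
$\left(- \frac{10707}{2231} + \frac{14065}{-7263}\right) - m{\left(19 \right)} = \left(- \frac{10707}{2231} + \frac{14065}{-7263}\right) - \left(5 + 10 \cdot 19\right) = \left(\left(-10707\right) \frac{1}{2231} + 14065 \left(- \frac{1}{7263}\right)\right) - \left(5 + 190\right) = \left(- \frac{10707}{2231} - \frac{14065}{7263}\right) - 195 = - \frac{109143956}{16203753} - 195 = - \frac{3268875791}{16203753}$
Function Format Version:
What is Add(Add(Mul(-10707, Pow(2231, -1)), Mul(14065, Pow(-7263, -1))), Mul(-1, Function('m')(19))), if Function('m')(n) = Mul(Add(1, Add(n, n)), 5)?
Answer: Rational(-3268875791, 16203753) ≈ -201.74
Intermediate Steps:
Function('m')(n) = Add(5, Mul(10, n)) (Function('m')(n) = Mul(Add(1, Mul(2, n)), 5) = Add(5, Mul(10, n)))
Add(Add(Mul(-10707, Pow(2231, -1)), Mul(14065, Pow(-7263, -1))), Mul(-1, Function('m')(19))) = Add(Add(Mul(-10707, Pow(2231, -1)), Mul(14065, Pow(-7263, -1))), Mul(-1, Add(5, Mul(10, 19)))) = Add(Add(Mul(-10707, Rational(1, 2231)), Mul(14065, Rational(-1, 7263))), Mul(-1, Add(5, 190))) = Add(Add(Rational(-10707, 2231), Rational(-14065, 7263)), Mul(-1, 195)) = Add(Rational(-109143956, 16203753), -195) = Rational(-3268875791, 16203753)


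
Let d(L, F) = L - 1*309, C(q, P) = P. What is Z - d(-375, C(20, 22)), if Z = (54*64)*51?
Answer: 176940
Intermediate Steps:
d(L, F) = -309 + L (d(L, F) = L - 309 = -309 + L)
Z = 176256 (Z = 3456*51 = 176256)
Z - d(-375, C(20, 22)) = 176256 - (-309 - 375) = 176256 - 1*(-684) = 176256 + 684 = 176940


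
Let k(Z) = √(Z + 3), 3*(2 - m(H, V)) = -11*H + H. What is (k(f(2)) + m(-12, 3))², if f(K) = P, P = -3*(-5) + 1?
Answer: (38 - √19)² ≈ 1131.7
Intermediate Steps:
m(H, V) = 2 + 10*H/3 (m(H, V) = 2 - (-11*H + H)/3 = 2 - (-10)*H/3 = 2 + 10*H/3)
P = 16 (P = 15 + 1 = 16)
f(K) = 16
k(Z) = √(3 + Z)
(k(f(2)) + m(-12, 3))² = (√(3 + 16) + (2 + (10/3)*(-12)))² = (√19 + (2 - 40))² = (√19 - 38)² = (-38 + √19)²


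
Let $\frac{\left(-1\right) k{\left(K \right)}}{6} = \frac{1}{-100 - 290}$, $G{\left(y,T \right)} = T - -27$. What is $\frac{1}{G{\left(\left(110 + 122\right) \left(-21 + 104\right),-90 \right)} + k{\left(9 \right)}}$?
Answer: $- \frac{65}{4094} \approx -0.015877$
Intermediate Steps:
$G{\left(y,T \right)} = 27 + T$ ($G{\left(y,T \right)} = T + 27 = 27 + T$)
$k{\left(K \right)} = \frac{1}{65}$ ($k{\left(K \right)} = - \frac{6}{-100 - 290} = - \frac{6}{-390} = \left(-6\right) \left(- \frac{1}{390}\right) = \frac{1}{65}$)
$\frac{1}{G{\left(\left(110 + 122\right) \left(-21 + 104\right),-90 \right)} + k{\left(9 \right)}} = \frac{1}{\left(27 - 90\right) + \frac{1}{65}} = \frac{1}{-63 + \frac{1}{65}} = \frac{1}{- \frac{4094}{65}} = - \frac{65}{4094}$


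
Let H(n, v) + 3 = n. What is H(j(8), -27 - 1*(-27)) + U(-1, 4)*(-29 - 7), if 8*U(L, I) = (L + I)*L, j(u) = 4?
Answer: 29/2 ≈ 14.500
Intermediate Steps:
U(L, I) = L*(I + L)/8 (U(L, I) = ((L + I)*L)/8 = ((I + L)*L)/8 = (L*(I + L))/8 = L*(I + L)/8)
H(n, v) = -3 + n
H(j(8), -27 - 1*(-27)) + U(-1, 4)*(-29 - 7) = (-3 + 4) + ((1/8)*(-1)*(4 - 1))*(-29 - 7) = 1 + ((1/8)*(-1)*3)*(-36) = 1 - 3/8*(-36) = 1 + 27/2 = 29/2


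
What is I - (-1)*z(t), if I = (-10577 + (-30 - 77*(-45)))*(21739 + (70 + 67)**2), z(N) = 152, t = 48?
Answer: -289307984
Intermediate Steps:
I = -289308136 (I = (-10577 + (-30 + 3465))*(21739 + 137**2) = (-10577 + 3435)*(21739 + 18769) = -7142*40508 = -289308136)
I - (-1)*z(t) = -289308136 - (-1)*152 = -289308136 - 1*(-152) = -289308136 + 152 = -289307984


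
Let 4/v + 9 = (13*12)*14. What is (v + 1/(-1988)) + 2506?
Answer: 10835699177/4323900 ≈ 2506.0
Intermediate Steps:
v = 4/2175 (v = 4/(-9 + (13*12)*14) = 4/(-9 + 156*14) = 4/(-9 + 2184) = 4/2175 ≈ 0.0018391)
(v + 1/(-1988)) + 2506 = (4/2175 + 1/(-1988)) + 2506 = (4/2175 - 1/1988) + 2506 = 5777/4323900 + 2506 = 10835699177/4323900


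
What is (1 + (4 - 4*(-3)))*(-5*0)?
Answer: 0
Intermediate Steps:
(1 + (4 - 4*(-3)))*(-5*0) = (1 + (4 + 12))*0 = (1 + 16)*0 = 17*0 = 0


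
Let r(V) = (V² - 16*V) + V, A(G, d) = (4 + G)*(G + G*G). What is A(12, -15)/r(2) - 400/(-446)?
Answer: -21208/223 ≈ -95.103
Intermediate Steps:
A(G, d) = (4 + G)*(G + G²)
r(V) = V² - 15*V
A(12, -15)/r(2) - 400/(-446) = (12*(4 + 12² + 5*12))/((2*(-15 + 2))) - 400/(-446) = (12*(4 + 144 + 60))/((2*(-13))) - 400*(-1/446) = (12*208)/(-26) + 200/223 = 2496*(-1/26) + 200/223 = -96 + 200/223 = -21208/223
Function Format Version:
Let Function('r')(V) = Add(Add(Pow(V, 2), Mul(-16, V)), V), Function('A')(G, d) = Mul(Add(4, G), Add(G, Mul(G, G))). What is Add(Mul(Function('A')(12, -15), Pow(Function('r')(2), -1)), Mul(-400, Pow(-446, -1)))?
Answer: Rational(-21208, 223) ≈ -95.103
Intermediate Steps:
Function('A')(G, d) = Mul(Add(4, G), Add(G, Pow(G, 2)))
Function('r')(V) = Add(Pow(V, 2), Mul(-15, V))
Add(Mul(Function('A')(12, -15), Pow(Function('r')(2), -1)), Mul(-400, Pow(-446, -1))) = Add(Mul(Mul(12, Add(4, Pow(12, 2), Mul(5, 12))), Pow(Mul(2, Add(-15, 2)), -1)), Mul(-400, Pow(-446, -1))) = Add(Mul(Mul(12, Add(4, 144, 60)), Pow(Mul(2, -13), -1)), Mul(-400, Rational(-1, 446))) = Add(Mul(Mul(12, 208), Pow(-26, -1)), Rational(200, 223)) = Add(Mul(2496, Rational(-1, 26)), Rational(200, 223)) = Add(-96, Rational(200, 223)) = Rational(-21208, 223)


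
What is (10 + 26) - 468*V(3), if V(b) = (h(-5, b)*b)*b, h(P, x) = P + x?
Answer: 8460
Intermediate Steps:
V(b) = b²*(-5 + b) (V(b) = ((-5 + b)*b)*b = (b*(-5 + b))*b = b²*(-5 + b))
(10 + 26) - 468*V(3) = (10 + 26) - 468*3²*(-5 + 3) = 36 - 4212*(-2) = 36 - 468*(-18) = 36 + 8424 = 8460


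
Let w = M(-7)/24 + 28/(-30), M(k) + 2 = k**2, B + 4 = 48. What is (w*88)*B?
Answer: 19844/5 ≈ 3968.8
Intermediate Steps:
B = 44 (B = -4 + 48 = 44)
M(k) = -2 + k**2
w = 41/40 (w = (-2 + (-7)**2)/24 + 28/(-30) = (-2 + 49)*(1/24) + 28*(-1/30) = 47*(1/24) - 14/15 = 47/24 - 14/15 = 41/40 ≈ 1.0250)
(w*88)*B = ((41/40)*88)*44 = (451/5)*44 = 19844/5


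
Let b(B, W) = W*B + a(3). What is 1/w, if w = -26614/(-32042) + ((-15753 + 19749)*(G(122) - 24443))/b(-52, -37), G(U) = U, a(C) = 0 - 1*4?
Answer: -2563360/129750235633 ≈ -1.9756e-5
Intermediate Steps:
a(C) = -4 (a(C) = 0 - 4 = -4)
b(B, W) = -4 + B*W (b(B, W) = W*B - 4 = B*W - 4 = -4 + B*W)
w = -129750235633/2563360 (w = -26614/(-32042) + ((-15753 + 19749)*(122 - 24443))/(-4 - 52*(-37)) = -26614*(-1/32042) + (3996*(-24321))/(-4 + 1924) = 13307/16021 - 97186716/1920 = 13307/16021 - 97186716*1/1920 = 13307/16021 - 8098893/160 = -129750235633/2563360 ≈ -50617.)
1/w = 1/(-129750235633/2563360) = -2563360/129750235633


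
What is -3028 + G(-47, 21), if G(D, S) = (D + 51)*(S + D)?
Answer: -3132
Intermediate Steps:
G(D, S) = (51 + D)*(D + S)
-3028 + G(-47, 21) = -3028 + ((-47)**2 + 51*(-47) + 51*21 - 47*21) = -3028 + (2209 - 2397 + 1071 - 987) = -3028 - 104 = -3132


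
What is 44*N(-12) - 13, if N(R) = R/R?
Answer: 31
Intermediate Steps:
N(R) = 1
44*N(-12) - 13 = 44*1 - 13 = 44 - 13 = 31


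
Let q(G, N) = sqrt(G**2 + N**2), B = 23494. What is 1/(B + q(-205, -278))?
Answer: 23494/551848727 - sqrt(119309)/551848727 ≈ 4.1947e-5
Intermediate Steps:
1/(B + q(-205, -278)) = 1/(23494 + sqrt((-205)**2 + (-278)**2)) = 1/(23494 + sqrt(42025 + 77284)) = 1/(23494 + sqrt(119309))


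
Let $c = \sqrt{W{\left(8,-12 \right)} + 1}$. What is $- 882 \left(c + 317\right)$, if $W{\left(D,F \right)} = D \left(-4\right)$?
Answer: $-279594 - 882 i \sqrt{31} \approx -2.7959 \cdot 10^{5} - 4910.8 i$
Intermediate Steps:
$W{\left(D,F \right)} = - 4 D$
$c = i \sqrt{31}$ ($c = \sqrt{\left(-4\right) 8 + 1} = \sqrt{-32 + 1} = \sqrt{-31} = i \sqrt{31} \approx 5.5678 i$)
$- 882 \left(c + 317\right) = - 882 \left(i \sqrt{31} + 317\right) = - 882 \left(317 + i \sqrt{31}\right) = -279594 - 882 i \sqrt{31}$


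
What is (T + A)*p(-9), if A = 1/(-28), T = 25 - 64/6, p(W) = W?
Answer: -3603/28 ≈ -128.68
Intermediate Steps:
T = 43/3 (T = 25 - 64/6 = 25 - 1*32/3 = 25 - 32/3 = 43/3 ≈ 14.333)
A = -1/28 ≈ -0.035714
(T + A)*p(-9) = (43/3 - 1/28)*(-9) = (1201/84)*(-9) = -3603/28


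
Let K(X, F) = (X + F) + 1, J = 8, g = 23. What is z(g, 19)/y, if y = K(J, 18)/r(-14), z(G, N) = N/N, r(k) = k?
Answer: -14/27 ≈ -0.51852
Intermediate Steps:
z(G, N) = 1
K(X, F) = 1 + F + X (K(X, F) = (F + X) + 1 = 1 + F + X)
y = -27/14 (y = (1 + 18 + 8)/(-14) = 27*(-1/14) = -27/14 ≈ -1.9286)
z(g, 19)/y = 1/(-27/14) = -14/27*1 = -14/27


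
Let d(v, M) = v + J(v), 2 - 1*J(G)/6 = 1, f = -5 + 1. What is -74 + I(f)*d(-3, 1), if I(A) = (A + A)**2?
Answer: 118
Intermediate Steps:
f = -4
J(G) = 6 (J(G) = 12 - 6*1 = 12 - 6 = 6)
d(v, M) = 6 + v (d(v, M) = v + 6 = 6 + v)
I(A) = 4*A**2 (I(A) = (2*A)**2 = 4*A**2)
-74 + I(f)*d(-3, 1) = -74 + (4*(-4)**2)*(6 - 3) = -74 + (4*16)*3 = -74 + 64*3 = -74 + 192 = 118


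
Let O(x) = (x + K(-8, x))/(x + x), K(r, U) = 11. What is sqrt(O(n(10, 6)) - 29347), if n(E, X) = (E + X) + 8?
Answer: I*sqrt(4225863)/12 ≈ 171.31*I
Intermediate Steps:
n(E, X) = 8 + E + X
O(x) = (11 + x)/(2*x) (O(x) = (x + 11)/(x + x) = (11 + x)/((2*x)) = (11 + x)*(1/(2*x)) = (11 + x)/(2*x))
sqrt(O(n(10, 6)) - 29347) = sqrt((11 + (8 + 10 + 6))/(2*(8 + 10 + 6)) - 29347) = sqrt((1/2)*(11 + 24)/24 - 29347) = sqrt((1/2)*(1/24)*35 - 29347) = sqrt(35/48 - 29347) = sqrt(-1408621/48) = I*sqrt(4225863)/12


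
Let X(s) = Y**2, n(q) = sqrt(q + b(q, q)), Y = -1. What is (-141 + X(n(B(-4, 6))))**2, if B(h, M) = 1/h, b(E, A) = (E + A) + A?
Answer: 19600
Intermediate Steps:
b(E, A) = E + 2*A (b(E, A) = (A + E) + A = E + 2*A)
n(q) = 2*sqrt(q) (n(q) = sqrt(q + (q + 2*q)) = sqrt(q + 3*q) = sqrt(4*q) = 2*sqrt(q))
X(s) = 1 (X(s) = (-1)**2 = 1)
(-141 + X(n(B(-4, 6))))**2 = (-141 + 1)**2 = (-140)**2 = 19600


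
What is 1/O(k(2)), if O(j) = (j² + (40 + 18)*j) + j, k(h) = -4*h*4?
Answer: -1/864 ≈ -0.0011574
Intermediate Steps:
k(h) = -16*h
O(j) = j² + 59*j (O(j) = (j² + 58*j) + j = j² + 59*j)
1/O(k(2)) = 1/((-16*2)*(59 - 16*2)) = 1/(-32*(59 - 32)) = 1/(-32*27) = 1/(-864) = -1/864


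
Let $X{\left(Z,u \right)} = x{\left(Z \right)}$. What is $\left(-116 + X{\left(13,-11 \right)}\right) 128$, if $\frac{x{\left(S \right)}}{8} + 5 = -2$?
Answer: $-22016$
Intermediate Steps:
$x{\left(S \right)} = -56$ ($x{\left(S \right)} = -40 + 8 \left(-2\right) = -40 - 16 = -56$)
$X{\left(Z,u \right)} = -56$
$\left(-116 + X{\left(13,-11 \right)}\right) 128 = \left(-116 - 56\right) 128 = \left(-172\right) 128 = -22016$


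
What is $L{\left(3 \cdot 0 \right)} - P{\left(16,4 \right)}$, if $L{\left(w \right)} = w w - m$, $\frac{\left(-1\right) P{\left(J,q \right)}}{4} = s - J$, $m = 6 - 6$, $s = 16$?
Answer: $0$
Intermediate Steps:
$m = 0$ ($m = 6 - 6 = 0$)
$P{\left(J,q \right)} = -64 + 4 J$ ($P{\left(J,q \right)} = - 4 \left(16 - J\right) = -64 + 4 J$)
$L{\left(w \right)} = w^{2}$ ($L{\left(w \right)} = w w - 0 = w^{2} + 0 = w^{2}$)
$L{\left(3 \cdot 0 \right)} - P{\left(16,4 \right)} = \left(3 \cdot 0\right)^{2} - \left(-64 + 4 \cdot 16\right) = 0^{2} - \left(-64 + 64\right) = 0 - 0 = 0 + 0 = 0$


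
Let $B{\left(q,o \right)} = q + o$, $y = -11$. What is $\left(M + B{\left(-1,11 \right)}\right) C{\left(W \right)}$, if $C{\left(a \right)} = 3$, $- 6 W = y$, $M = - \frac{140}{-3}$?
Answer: $170$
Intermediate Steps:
$M = \frac{140}{3}$ ($M = \left(-140\right) \left(- \frac{1}{3}\right) = \frac{140}{3} \approx 46.667$)
$B{\left(q,o \right)} = o + q$
$W = \frac{11}{6}$ ($W = \left(- \frac{1}{6}\right) \left(-11\right) = \frac{11}{6} \approx 1.8333$)
$\left(M + B{\left(-1,11 \right)}\right) C{\left(W \right)} = \left(\frac{140}{3} + \left(11 - 1\right)\right) 3 = \left(\frac{140}{3} + 10\right) 3 = \frac{170}{3} \cdot 3 = 170$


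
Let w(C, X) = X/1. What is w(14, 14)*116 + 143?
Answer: 1767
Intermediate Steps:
w(C, X) = X (w(C, X) = X*1 = X)
w(14, 14)*116 + 143 = 14*116 + 143 = 1624 + 143 = 1767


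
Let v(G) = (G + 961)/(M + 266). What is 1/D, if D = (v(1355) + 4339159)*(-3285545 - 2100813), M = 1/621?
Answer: -165187/3860801886015390902 ≈ -4.2786e-14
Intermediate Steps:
M = 1/621 ≈ 0.0016103
v(G) = 596781/165187 + 621*G/165187 (v(G) = (G + 961)/(1/621 + 266) = (961 + G)/(165187/621) = (961 + G)*(621/165187) = 596781/165187 + 621*G/165187)
D = -3860801886015390902/165187 (D = ((596781/165187 + (621/165187)*1355) + 4339159)*(-3285545 - 2100813) = ((596781/165187 + 841455/165187) + 4339159)*(-5386358) = (1438236/165187 + 4339159)*(-5386358) = (716774095969/165187)*(-5386358) = -3860801886015390902/165187 ≈ -2.3372e+13)
1/D = 1/(-3860801886015390902/165187) = -165187/3860801886015390902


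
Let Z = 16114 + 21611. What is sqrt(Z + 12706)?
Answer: sqrt(50431) ≈ 224.57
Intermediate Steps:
Z = 37725
sqrt(Z + 12706) = sqrt(37725 + 12706) = sqrt(50431)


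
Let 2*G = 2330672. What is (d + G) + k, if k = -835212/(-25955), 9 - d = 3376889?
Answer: -57399789308/25955 ≈ -2.2115e+6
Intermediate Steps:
d = -3376880 (d = 9 - 1*3376889 = 9 - 3376889 = -3376880)
k = 835212/25955 (k = -835212*(-1/25955) = 835212/25955 ≈ 32.179)
G = 1165336 (G = (1/2)*2330672 = 1165336)
(d + G) + k = (-3376880 + 1165336) + 835212/25955 = -2211544 + 835212/25955 = -57399789308/25955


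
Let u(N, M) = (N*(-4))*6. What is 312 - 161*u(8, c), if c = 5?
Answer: 31224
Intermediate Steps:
u(N, M) = -24*N (u(N, M) = -4*N*6 = -24*N)
312 - 161*u(8, c) = 312 - (-3864)*8 = 312 - 161*(-192) = 312 + 30912 = 31224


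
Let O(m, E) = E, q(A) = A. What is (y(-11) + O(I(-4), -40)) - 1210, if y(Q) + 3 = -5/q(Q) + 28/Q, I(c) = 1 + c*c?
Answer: -13806/11 ≈ -1255.1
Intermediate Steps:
I(c) = 1 + c²
y(Q) = -3 + 23/Q (y(Q) = -3 + (-5/Q + 28/Q) = -3 + 23/Q)
(y(-11) + O(I(-4), -40)) - 1210 = ((-3 + 23/(-11)) - 40) - 1210 = ((-3 + 23*(-1/11)) - 40) - 1210 = ((-3 - 23/11) - 40) - 1210 = (-56/11 - 40) - 1210 = -496/11 - 1210 = -13806/11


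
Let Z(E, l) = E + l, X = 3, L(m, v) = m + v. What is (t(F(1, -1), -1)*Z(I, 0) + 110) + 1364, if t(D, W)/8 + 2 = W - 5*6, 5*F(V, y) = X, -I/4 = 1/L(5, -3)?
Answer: 2002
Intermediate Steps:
I = -2 (I = -4/(5 - 3) = -4/2 = -4*1/2 = -2)
F(V, y) = 3/5 (F(V, y) = (1/5)*3 = 3/5)
t(D, W) = -256 + 8*W (t(D, W) = -16 + 8*(W - 5*6) = -16 + 8*(W - 30) = -16 + 8*(-30 + W) = -16 + (-240 + 8*W) = -256 + 8*W)
(t(F(1, -1), -1)*Z(I, 0) + 110) + 1364 = ((-256 + 8*(-1))*(-2 + 0) + 110) + 1364 = ((-256 - 8)*(-2) + 110) + 1364 = (-264*(-2) + 110) + 1364 = (528 + 110) + 1364 = 638 + 1364 = 2002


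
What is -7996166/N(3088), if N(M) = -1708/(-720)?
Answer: -1439309880/427 ≈ -3.3707e+6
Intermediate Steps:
N(M) = 427/180 (N(M) = -1708*(-1/720) = 427/180)
-7996166/N(3088) = -7996166/427/180 = -7996166*180/427 = -1439309880/427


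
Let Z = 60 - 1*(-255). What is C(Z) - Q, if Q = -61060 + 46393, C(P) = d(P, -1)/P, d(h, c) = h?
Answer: 14668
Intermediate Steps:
Z = 315 (Z = 60 + 255 = 315)
C(P) = 1 (C(P) = P/P = 1)
Q = -14667
C(Z) - Q = 1 - 1*(-14667) = 1 + 14667 = 14668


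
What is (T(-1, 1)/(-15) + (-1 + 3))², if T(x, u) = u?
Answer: 841/225 ≈ 3.7378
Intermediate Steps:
(T(-1, 1)/(-15) + (-1 + 3))² = (1/(-15) + (-1 + 3))² = (1*(-1/15) + 2)² = (-1/15 + 2)² = (29/15)² = 841/225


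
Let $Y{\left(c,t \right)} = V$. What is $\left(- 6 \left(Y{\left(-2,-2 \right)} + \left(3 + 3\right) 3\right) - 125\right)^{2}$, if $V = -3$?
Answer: $46225$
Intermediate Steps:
$Y{\left(c,t \right)} = -3$
$\left(- 6 \left(Y{\left(-2,-2 \right)} + \left(3 + 3\right) 3\right) - 125\right)^{2} = \left(- 6 \left(-3 + \left(3 + 3\right) 3\right) - 125\right)^{2} = \left(- 6 \left(-3 + 6 \cdot 3\right) - 125\right)^{2} = \left(- 6 \left(-3 + 18\right) - 125\right)^{2} = \left(\left(-6\right) 15 - 125\right)^{2} = \left(-90 - 125\right)^{2} = \left(-215\right)^{2} = 46225$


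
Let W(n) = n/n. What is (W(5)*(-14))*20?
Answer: -280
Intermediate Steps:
W(n) = 1
(W(5)*(-14))*20 = (1*(-14))*20 = -14*20 = -280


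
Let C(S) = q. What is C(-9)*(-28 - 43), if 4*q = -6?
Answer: 213/2 ≈ 106.50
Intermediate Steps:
q = -3/2 (q = (1/4)*(-6) = -3/2 ≈ -1.5000)
C(S) = -3/2
C(-9)*(-28 - 43) = -3*(-28 - 43)/2 = -3/2*(-71) = 213/2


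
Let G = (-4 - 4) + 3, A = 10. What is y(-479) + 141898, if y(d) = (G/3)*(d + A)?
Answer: 428039/3 ≈ 1.4268e+5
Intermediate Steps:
G = -5 (G = -8 + 3 = -5)
y(d) = -50/3 - 5*d/3 (y(d) = (-5/3)*(d + 10) = (-5*1/3)*(10 + d) = -5*(10 + d)/3 = -50/3 - 5*d/3)
y(-479) + 141898 = (-50/3 - 5/3*(-479)) + 141898 = (-50/3 + 2395/3) + 141898 = 2345/3 + 141898 = 428039/3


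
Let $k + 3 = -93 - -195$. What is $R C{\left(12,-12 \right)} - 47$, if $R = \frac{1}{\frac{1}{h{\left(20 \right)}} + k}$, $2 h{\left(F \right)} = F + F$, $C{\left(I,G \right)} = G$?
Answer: $- \frac{93347}{1981} \approx -47.121$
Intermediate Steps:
$k = 99$ ($k = -3 - -102 = -3 + \left(-93 + 195\right) = -3 + 102 = 99$)
$h{\left(F \right)} = F$ ($h{\left(F \right)} = \frac{F + F}{2} = \frac{2 F}{2} = F$)
$R = \frac{20}{1981}$ ($R = \frac{1}{\frac{1}{20} + 99} = \frac{1}{\frac{1981}{20}} = \frac{20}{1981} \approx 0.010096$)
$R C{\left(12,-12 \right)} - 47 = \frac{20}{1981} \left(-12\right) - 47 = - \frac{240}{1981} - 47 = - \frac{93347}{1981}$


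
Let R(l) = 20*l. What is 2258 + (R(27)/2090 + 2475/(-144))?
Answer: 7494141/3344 ≈ 2241.1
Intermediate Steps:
2258 + (R(27)/2090 + 2475/(-144)) = 2258 + ((20*27)/2090 + 2475/(-144)) = 2258 + (540*(1/2090) + 2475*(-1/144)) = 2258 + (54/209 - 275/16) = 2258 - 56611/3344 = 7494141/3344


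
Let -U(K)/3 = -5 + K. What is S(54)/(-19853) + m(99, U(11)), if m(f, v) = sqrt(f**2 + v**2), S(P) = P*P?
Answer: -2916/19853 + 45*sqrt(5) ≈ 100.48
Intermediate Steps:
U(K) = 15 - 3*K (U(K) = -3*(-5 + K) = 15 - 3*K)
S(P) = P**2
S(54)/(-19853) + m(99, U(11)) = 54**2/(-19853) + sqrt(99**2 + (15 - 3*11)**2) = 2916*(-1/19853) + sqrt(9801 + (15 - 33)**2) = -2916/19853 + sqrt(9801 + (-18)**2) = -2916/19853 + sqrt(9801 + 324) = -2916/19853 + sqrt(10125) = -2916/19853 + 45*sqrt(5)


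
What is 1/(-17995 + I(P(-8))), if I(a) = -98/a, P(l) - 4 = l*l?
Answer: -34/611879 ≈ -5.5567e-5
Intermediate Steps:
P(l) = 4 + l² (P(l) = 4 + l*l = 4 + l²)
1/(-17995 + I(P(-8))) = 1/(-17995 - 98/(4 + (-8)²)) = 1/(-17995 - 98/(4 + 64)) = 1/(-17995 - 98/68) = 1/(-17995 - 98*1/68) = 1/(-17995 - 49/34) = 1/(-611879/34) = -34/611879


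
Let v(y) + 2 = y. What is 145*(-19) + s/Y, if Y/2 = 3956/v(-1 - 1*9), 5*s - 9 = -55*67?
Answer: -13617961/4945 ≈ -2753.9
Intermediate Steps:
v(y) = -2 + y
s = -3676/5 (s = 9/5 + (-55*67)/5 = 9/5 + (⅕)*(-3685) = 9/5 - 737 = -3676/5 ≈ -735.20)
Y = -1978/3 (Y = 2*(3956/(-2 + (-1 - 1*9))) = 2*(3956/(-2 + (-1 - 9))) = 2*(3956/(-2 - 10)) = 2*(3956/(-12)) = 2*(3956*(-1/12)) = 2*(-989/3) = -1978/3 ≈ -659.33)
145*(-19) + s/Y = 145*(-19) - 3676/(5*(-1978/3)) = -2755 - 3676/5*(-3/1978) = -2755 + 5514/4945 = -13617961/4945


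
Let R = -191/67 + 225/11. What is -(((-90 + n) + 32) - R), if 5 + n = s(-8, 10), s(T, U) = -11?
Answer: 67512/737 ≈ 91.604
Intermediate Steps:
n = -16 (n = -5 - 11 = -16)
R = 12974/737 (R = -191*1/67 + 225*(1/11) = -191/67 + 225/11 = 12974/737 ≈ 17.604)
-(((-90 + n) + 32) - R) = -(((-90 - 16) + 32) - 1*12974/737) = -((-106 + 32) - 12974/737) = -(-74 - 12974/737) = -1*(-67512/737) = 67512/737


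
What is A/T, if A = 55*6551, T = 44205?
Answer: 72061/8841 ≈ 8.1508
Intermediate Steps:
A = 360305
A/T = 360305/44205 = 360305*(1/44205) = 72061/8841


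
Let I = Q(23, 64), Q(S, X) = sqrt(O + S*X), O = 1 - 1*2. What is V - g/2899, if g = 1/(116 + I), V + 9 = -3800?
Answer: -132341857751/34744515 + sqrt(1471)/34744515 ≈ -3809.0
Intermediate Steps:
V = -3809 (V = -9 - 3800 = -3809)
O = -1 (O = 1 - 2 = -1)
Q(S, X) = sqrt(-1 + S*X)
I = sqrt(1471) (I = sqrt(-1 + 23*64) = sqrt(-1 + 1472) = sqrt(1471) ≈ 38.354)
g = 1/(116 + sqrt(1471)) ≈ 0.0064786
V - g/2899 = -3809 - (116/11985 - sqrt(1471)/11985)/2899 = -3809 - (116/34744515 - sqrt(1471)/34744515) = -3809 + (-116/34744515 + sqrt(1471)/34744515) = -132341857751/34744515 + sqrt(1471)/34744515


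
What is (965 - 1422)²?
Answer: 208849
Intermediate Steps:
(965 - 1422)² = (-457)² = 208849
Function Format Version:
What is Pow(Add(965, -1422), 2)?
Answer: 208849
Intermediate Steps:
Pow(Add(965, -1422), 2) = Pow(-457, 2) = 208849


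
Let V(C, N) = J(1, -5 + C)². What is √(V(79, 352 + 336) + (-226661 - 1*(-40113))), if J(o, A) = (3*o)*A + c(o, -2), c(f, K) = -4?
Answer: 4*I*√8689 ≈ 372.86*I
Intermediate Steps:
J(o, A) = -4 + 3*A*o (J(o, A) = (3*o)*A - 4 = 3*A*o - 4 = -4 + 3*A*o)
V(C, N) = (-19 + 3*C)² (V(C, N) = (-4 + 3*(-5 + C)*1)² = (-4 + (-15 + 3*C))² = (-19 + 3*C)²)
√(V(79, 352 + 336) + (-226661 - 1*(-40113))) = √((-19 + 3*79)² + (-226661 - 1*(-40113))) = √((-19 + 237)² + (-226661 + 40113)) = √(218² - 186548) = √(47524 - 186548) = √(-139024) = 4*I*√8689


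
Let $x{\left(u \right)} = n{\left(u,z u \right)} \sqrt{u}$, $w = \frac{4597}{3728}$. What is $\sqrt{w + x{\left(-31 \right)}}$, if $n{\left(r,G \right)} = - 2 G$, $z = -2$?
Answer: $\frac{\sqrt{1071101 - 107709376 i \sqrt{31}}}{932} \approx 18.596 - 18.563 i$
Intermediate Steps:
$w = \frac{4597}{3728}$ ($w = 4597 \cdot \frac{1}{3728} = \frac{4597}{3728} \approx 1.2331$)
$x{\left(u \right)} = 4 u^{\frac{3}{2}}$ ($x{\left(u \right)} = - 2 \left(- 2 u\right) \sqrt{u} = 4 u \sqrt{u} = 4 u^{\frac{3}{2}}$)
$\sqrt{w + x{\left(-31 \right)}} = \sqrt{\frac{4597}{3728} + 4 \left(-31\right)^{\frac{3}{2}}} = \sqrt{\frac{4597}{3728} + 4 \left(- 31 i \sqrt{31}\right)} = \sqrt{\frac{4597}{3728} - 124 i \sqrt{31}}$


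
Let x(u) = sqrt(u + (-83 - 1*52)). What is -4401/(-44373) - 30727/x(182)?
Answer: 1467/14791 - 30727*sqrt(47)/47 ≈ -4481.9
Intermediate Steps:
x(u) = sqrt(-135 + u) (x(u) = sqrt(u + (-83 - 52)) = sqrt(u - 135) = sqrt(-135 + u))
-4401/(-44373) - 30727/x(182) = -4401/(-44373) - 30727/sqrt(-135 + 182) = -4401*(-1/44373) - 30727*sqrt(47)/47 = 1467/14791 - 30727*sqrt(47)/47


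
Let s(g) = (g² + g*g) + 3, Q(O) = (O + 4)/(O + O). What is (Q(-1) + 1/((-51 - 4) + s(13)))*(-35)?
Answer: 7490/143 ≈ 52.378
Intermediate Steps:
Q(O) = (4 + O)/(2*O) (Q(O) = (4 + O)/((2*O)) = (4 + O)*(1/(2*O)) = (4 + O)/(2*O))
s(g) = 3 + 2*g² (s(g) = (g² + g²) + 3 = 2*g² + 3 = 3 + 2*g²)
(Q(-1) + 1/((-51 - 4) + s(13)))*(-35) = ((½)*(4 - 1)/(-1) + 1/((-51 - 4) + (3 + 2*13²)))*(-35) = ((½)*(-1)*3 + 1/(-55 + (3 + 2*169)))*(-35) = (-3/2 + 1/(-55 + (3 + 338)))*(-35) = (-3/2 + 1/(-55 + 341))*(-35) = (-3/2 + 1/286)*(-35) = -214/143*(-35) = 7490/143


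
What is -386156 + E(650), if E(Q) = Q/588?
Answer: -113529539/294 ≈ -3.8616e+5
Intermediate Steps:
E(Q) = Q/588 (E(Q) = Q*(1/588) = Q/588)
-386156 + E(650) = -386156 + (1/588)*650 = -386156 + 325/294 = -113529539/294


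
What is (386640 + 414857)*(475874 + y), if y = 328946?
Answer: 645060815540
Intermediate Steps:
(386640 + 414857)*(475874 + y) = (386640 + 414857)*(475874 + 328946) = 801497*804820 = 645060815540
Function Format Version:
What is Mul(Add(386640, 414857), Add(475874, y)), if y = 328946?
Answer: 645060815540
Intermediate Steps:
Mul(Add(386640, 414857), Add(475874, y)) = Mul(Add(386640, 414857), Add(475874, 328946)) = Mul(801497, 804820) = 645060815540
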